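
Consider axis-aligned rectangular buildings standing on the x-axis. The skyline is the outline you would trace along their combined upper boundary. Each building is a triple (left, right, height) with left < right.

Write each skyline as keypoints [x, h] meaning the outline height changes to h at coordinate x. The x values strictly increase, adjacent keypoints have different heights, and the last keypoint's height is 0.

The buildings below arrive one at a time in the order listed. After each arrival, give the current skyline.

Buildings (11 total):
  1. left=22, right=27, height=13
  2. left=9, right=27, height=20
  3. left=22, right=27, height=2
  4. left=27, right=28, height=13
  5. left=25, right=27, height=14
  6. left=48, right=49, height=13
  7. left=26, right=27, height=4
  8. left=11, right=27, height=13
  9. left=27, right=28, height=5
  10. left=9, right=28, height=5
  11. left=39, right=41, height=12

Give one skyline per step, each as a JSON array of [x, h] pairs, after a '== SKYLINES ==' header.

== SKYLINES ==
[[22,13],[27,0]]
[[9,20],[27,0]]
[[9,20],[27,0]]
[[9,20],[27,13],[28,0]]
[[9,20],[27,13],[28,0]]
[[9,20],[27,13],[28,0],[48,13],[49,0]]
[[9,20],[27,13],[28,0],[48,13],[49,0]]
[[9,20],[27,13],[28,0],[48,13],[49,0]]
[[9,20],[27,13],[28,0],[48,13],[49,0]]
[[9,20],[27,13],[28,0],[48,13],[49,0]]
[[9,20],[27,13],[28,0],[39,12],[41,0],[48,13],[49,0]]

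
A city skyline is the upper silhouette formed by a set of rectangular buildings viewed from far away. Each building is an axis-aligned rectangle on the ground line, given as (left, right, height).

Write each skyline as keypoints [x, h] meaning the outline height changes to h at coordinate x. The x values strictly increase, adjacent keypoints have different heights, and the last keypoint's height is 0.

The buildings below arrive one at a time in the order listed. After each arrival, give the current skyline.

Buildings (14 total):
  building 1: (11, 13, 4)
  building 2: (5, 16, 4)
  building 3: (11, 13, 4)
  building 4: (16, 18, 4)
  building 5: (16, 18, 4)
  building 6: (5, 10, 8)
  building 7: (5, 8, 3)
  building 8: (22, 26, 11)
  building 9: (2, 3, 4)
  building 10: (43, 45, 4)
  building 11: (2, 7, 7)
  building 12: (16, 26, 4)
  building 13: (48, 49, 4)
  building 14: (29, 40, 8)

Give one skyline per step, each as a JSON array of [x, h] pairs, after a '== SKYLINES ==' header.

== SKYLINES ==
[[11,4],[13,0]]
[[5,4],[16,0]]
[[5,4],[16,0]]
[[5,4],[18,0]]
[[5,4],[18,0]]
[[5,8],[10,4],[18,0]]
[[5,8],[10,4],[18,0]]
[[5,8],[10,4],[18,0],[22,11],[26,0]]
[[2,4],[3,0],[5,8],[10,4],[18,0],[22,11],[26,0]]
[[2,4],[3,0],[5,8],[10,4],[18,0],[22,11],[26,0],[43,4],[45,0]]
[[2,7],[5,8],[10,4],[18,0],[22,11],[26,0],[43,4],[45,0]]
[[2,7],[5,8],[10,4],[22,11],[26,0],[43,4],[45,0]]
[[2,7],[5,8],[10,4],[22,11],[26,0],[43,4],[45,0],[48,4],[49,0]]
[[2,7],[5,8],[10,4],[22,11],[26,0],[29,8],[40,0],[43,4],[45,0],[48,4],[49,0]]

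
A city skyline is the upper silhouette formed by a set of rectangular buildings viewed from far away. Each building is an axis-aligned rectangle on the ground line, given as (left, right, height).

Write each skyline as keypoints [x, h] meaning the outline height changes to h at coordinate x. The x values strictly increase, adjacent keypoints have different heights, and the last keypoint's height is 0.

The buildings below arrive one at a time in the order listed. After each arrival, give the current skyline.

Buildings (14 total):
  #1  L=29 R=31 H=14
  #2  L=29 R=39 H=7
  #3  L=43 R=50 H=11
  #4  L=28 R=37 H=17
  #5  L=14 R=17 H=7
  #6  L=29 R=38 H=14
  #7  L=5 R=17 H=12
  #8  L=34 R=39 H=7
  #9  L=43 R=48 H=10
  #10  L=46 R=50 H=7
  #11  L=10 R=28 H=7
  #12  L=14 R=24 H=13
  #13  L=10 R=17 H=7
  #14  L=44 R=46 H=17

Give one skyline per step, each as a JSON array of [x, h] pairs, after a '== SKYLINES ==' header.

== SKYLINES ==
[[29,14],[31,0]]
[[29,14],[31,7],[39,0]]
[[29,14],[31,7],[39,0],[43,11],[50,0]]
[[28,17],[37,7],[39,0],[43,11],[50,0]]
[[14,7],[17,0],[28,17],[37,7],[39,0],[43,11],[50,0]]
[[14,7],[17,0],[28,17],[37,14],[38,7],[39,0],[43,11],[50,0]]
[[5,12],[17,0],[28,17],[37,14],[38,7],[39,0],[43,11],[50,0]]
[[5,12],[17,0],[28,17],[37,14],[38,7],[39,0],[43,11],[50,0]]
[[5,12],[17,0],[28,17],[37,14],[38,7],[39,0],[43,11],[50,0]]
[[5,12],[17,0],[28,17],[37,14],[38,7],[39,0],[43,11],[50,0]]
[[5,12],[17,7],[28,17],[37,14],[38,7],[39,0],[43,11],[50,0]]
[[5,12],[14,13],[24,7],[28,17],[37,14],[38,7],[39,0],[43,11],[50,0]]
[[5,12],[14,13],[24,7],[28,17],[37,14],[38,7],[39,0],[43,11],[50,0]]
[[5,12],[14,13],[24,7],[28,17],[37,14],[38,7],[39,0],[43,11],[44,17],[46,11],[50,0]]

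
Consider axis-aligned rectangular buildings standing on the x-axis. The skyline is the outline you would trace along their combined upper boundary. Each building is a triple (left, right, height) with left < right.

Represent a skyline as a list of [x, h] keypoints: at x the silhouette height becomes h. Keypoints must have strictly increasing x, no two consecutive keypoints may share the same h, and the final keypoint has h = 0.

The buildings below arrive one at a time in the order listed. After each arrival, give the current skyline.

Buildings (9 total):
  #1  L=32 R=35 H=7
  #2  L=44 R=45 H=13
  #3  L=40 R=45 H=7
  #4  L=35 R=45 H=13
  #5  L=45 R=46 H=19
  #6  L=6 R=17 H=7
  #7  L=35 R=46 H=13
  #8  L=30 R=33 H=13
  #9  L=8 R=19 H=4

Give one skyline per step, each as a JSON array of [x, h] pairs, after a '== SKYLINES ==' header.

== SKYLINES ==
[[32,7],[35,0]]
[[32,7],[35,0],[44,13],[45,0]]
[[32,7],[35,0],[40,7],[44,13],[45,0]]
[[32,7],[35,13],[45,0]]
[[32,7],[35,13],[45,19],[46,0]]
[[6,7],[17,0],[32,7],[35,13],[45,19],[46,0]]
[[6,7],[17,0],[32,7],[35,13],[45,19],[46,0]]
[[6,7],[17,0],[30,13],[33,7],[35,13],[45,19],[46,0]]
[[6,7],[17,4],[19,0],[30,13],[33,7],[35,13],[45,19],[46,0]]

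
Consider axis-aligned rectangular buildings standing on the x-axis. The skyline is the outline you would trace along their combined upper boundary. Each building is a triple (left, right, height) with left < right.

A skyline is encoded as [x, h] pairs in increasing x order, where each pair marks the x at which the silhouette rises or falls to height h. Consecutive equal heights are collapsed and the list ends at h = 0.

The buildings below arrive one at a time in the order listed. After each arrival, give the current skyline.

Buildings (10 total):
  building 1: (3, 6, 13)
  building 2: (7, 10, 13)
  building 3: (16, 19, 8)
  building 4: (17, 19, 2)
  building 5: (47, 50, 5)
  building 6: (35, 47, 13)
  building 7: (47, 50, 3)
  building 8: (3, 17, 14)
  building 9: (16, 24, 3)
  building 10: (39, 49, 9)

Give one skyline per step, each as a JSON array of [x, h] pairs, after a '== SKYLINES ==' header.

== SKYLINES ==
[[3,13],[6,0]]
[[3,13],[6,0],[7,13],[10,0]]
[[3,13],[6,0],[7,13],[10,0],[16,8],[19,0]]
[[3,13],[6,0],[7,13],[10,0],[16,8],[19,0]]
[[3,13],[6,0],[7,13],[10,0],[16,8],[19,0],[47,5],[50,0]]
[[3,13],[6,0],[7,13],[10,0],[16,8],[19,0],[35,13],[47,5],[50,0]]
[[3,13],[6,0],[7,13],[10,0],[16,8],[19,0],[35,13],[47,5],[50,0]]
[[3,14],[17,8],[19,0],[35,13],[47,5],[50,0]]
[[3,14],[17,8],[19,3],[24,0],[35,13],[47,5],[50,0]]
[[3,14],[17,8],[19,3],[24,0],[35,13],[47,9],[49,5],[50,0]]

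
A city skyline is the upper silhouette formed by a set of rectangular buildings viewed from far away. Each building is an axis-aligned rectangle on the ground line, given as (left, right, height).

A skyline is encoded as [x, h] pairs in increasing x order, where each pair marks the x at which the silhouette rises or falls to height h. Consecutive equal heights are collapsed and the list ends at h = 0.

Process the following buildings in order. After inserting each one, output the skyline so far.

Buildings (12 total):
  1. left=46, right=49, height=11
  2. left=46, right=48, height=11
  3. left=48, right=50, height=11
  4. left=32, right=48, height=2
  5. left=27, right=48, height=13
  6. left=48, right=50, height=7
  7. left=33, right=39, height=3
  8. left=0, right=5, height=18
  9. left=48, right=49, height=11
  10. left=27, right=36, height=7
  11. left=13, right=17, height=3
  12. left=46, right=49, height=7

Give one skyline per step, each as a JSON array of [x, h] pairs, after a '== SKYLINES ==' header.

== SKYLINES ==
[[46,11],[49,0]]
[[46,11],[49,0]]
[[46,11],[50,0]]
[[32,2],[46,11],[50,0]]
[[27,13],[48,11],[50,0]]
[[27,13],[48,11],[50,0]]
[[27,13],[48,11],[50,0]]
[[0,18],[5,0],[27,13],[48,11],[50,0]]
[[0,18],[5,0],[27,13],[48,11],[50,0]]
[[0,18],[5,0],[27,13],[48,11],[50,0]]
[[0,18],[5,0],[13,3],[17,0],[27,13],[48,11],[50,0]]
[[0,18],[5,0],[13,3],[17,0],[27,13],[48,11],[50,0]]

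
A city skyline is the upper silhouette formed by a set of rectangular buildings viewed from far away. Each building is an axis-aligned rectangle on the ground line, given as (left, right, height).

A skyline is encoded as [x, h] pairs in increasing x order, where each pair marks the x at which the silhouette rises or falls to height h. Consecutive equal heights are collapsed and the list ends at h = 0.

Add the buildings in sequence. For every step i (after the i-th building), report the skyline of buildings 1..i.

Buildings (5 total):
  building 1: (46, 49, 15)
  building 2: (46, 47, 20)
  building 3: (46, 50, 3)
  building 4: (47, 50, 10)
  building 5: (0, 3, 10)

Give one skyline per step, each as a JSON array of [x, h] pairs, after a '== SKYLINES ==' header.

== SKYLINES ==
[[46,15],[49,0]]
[[46,20],[47,15],[49,0]]
[[46,20],[47,15],[49,3],[50,0]]
[[46,20],[47,15],[49,10],[50,0]]
[[0,10],[3,0],[46,20],[47,15],[49,10],[50,0]]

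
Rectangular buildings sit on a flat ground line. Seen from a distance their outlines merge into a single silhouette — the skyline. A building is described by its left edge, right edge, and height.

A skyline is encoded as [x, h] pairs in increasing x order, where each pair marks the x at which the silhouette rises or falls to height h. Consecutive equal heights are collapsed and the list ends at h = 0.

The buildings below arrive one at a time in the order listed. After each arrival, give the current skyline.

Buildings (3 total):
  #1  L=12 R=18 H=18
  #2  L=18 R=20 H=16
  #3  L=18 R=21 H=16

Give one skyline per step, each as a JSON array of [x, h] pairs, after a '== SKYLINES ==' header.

== SKYLINES ==
[[12,18],[18,0]]
[[12,18],[18,16],[20,0]]
[[12,18],[18,16],[21,0]]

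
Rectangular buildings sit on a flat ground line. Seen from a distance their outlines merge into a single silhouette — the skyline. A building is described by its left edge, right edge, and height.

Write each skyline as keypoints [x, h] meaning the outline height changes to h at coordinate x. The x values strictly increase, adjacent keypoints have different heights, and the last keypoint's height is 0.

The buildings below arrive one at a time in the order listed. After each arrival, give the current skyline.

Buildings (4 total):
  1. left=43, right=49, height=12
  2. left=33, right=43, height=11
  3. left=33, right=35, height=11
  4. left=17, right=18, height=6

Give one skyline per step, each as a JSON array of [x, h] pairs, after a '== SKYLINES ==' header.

== SKYLINES ==
[[43,12],[49,0]]
[[33,11],[43,12],[49,0]]
[[33,11],[43,12],[49,0]]
[[17,6],[18,0],[33,11],[43,12],[49,0]]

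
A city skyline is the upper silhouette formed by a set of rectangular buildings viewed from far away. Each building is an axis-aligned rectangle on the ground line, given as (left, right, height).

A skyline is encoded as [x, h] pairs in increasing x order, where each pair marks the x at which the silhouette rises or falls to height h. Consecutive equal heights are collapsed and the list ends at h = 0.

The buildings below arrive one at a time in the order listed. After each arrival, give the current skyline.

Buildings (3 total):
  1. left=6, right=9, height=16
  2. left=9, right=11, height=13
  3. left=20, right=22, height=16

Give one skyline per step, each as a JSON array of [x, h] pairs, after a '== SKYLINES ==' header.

== SKYLINES ==
[[6,16],[9,0]]
[[6,16],[9,13],[11,0]]
[[6,16],[9,13],[11,0],[20,16],[22,0]]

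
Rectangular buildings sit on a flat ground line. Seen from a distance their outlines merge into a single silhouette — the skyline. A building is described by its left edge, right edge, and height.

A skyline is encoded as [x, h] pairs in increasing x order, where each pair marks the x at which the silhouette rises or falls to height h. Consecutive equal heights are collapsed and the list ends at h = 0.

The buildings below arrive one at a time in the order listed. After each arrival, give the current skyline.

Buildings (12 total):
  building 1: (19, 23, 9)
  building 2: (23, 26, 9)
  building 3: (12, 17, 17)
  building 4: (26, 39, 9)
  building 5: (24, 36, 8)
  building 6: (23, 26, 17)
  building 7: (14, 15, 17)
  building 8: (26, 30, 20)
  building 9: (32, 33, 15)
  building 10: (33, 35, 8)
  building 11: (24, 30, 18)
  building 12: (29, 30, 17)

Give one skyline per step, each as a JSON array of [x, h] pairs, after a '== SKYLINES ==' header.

== SKYLINES ==
[[19,9],[23,0]]
[[19,9],[26,0]]
[[12,17],[17,0],[19,9],[26,0]]
[[12,17],[17,0],[19,9],[39,0]]
[[12,17],[17,0],[19,9],[39,0]]
[[12,17],[17,0],[19,9],[23,17],[26,9],[39,0]]
[[12,17],[17,0],[19,9],[23,17],[26,9],[39,0]]
[[12,17],[17,0],[19,9],[23,17],[26,20],[30,9],[39,0]]
[[12,17],[17,0],[19,9],[23,17],[26,20],[30,9],[32,15],[33,9],[39,0]]
[[12,17],[17,0],[19,9],[23,17],[26,20],[30,9],[32,15],[33,9],[39,0]]
[[12,17],[17,0],[19,9],[23,17],[24,18],[26,20],[30,9],[32,15],[33,9],[39,0]]
[[12,17],[17,0],[19,9],[23,17],[24,18],[26,20],[30,9],[32,15],[33,9],[39,0]]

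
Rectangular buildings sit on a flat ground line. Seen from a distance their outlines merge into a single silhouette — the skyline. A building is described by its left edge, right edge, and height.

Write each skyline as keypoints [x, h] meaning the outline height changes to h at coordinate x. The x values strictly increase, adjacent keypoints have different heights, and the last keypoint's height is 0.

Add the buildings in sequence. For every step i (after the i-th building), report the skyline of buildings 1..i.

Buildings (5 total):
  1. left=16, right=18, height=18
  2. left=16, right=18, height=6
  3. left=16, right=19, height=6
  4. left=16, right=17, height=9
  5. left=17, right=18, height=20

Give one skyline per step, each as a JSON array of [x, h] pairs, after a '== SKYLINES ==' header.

== SKYLINES ==
[[16,18],[18,0]]
[[16,18],[18,0]]
[[16,18],[18,6],[19,0]]
[[16,18],[18,6],[19,0]]
[[16,18],[17,20],[18,6],[19,0]]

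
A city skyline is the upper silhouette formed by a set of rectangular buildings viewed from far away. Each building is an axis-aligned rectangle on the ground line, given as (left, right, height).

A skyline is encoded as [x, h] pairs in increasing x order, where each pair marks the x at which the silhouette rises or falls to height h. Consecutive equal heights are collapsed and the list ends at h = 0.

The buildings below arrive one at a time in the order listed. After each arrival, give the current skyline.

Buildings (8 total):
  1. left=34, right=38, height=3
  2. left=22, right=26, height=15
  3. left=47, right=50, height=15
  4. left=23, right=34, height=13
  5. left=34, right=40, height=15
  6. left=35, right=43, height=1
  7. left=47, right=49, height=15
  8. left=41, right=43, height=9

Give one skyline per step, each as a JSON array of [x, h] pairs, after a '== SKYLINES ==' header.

== SKYLINES ==
[[34,3],[38,0]]
[[22,15],[26,0],[34,3],[38,0]]
[[22,15],[26,0],[34,3],[38,0],[47,15],[50,0]]
[[22,15],[26,13],[34,3],[38,0],[47,15],[50,0]]
[[22,15],[26,13],[34,15],[40,0],[47,15],[50,0]]
[[22,15],[26,13],[34,15],[40,1],[43,0],[47,15],[50,0]]
[[22,15],[26,13],[34,15],[40,1],[43,0],[47,15],[50,0]]
[[22,15],[26,13],[34,15],[40,1],[41,9],[43,0],[47,15],[50,0]]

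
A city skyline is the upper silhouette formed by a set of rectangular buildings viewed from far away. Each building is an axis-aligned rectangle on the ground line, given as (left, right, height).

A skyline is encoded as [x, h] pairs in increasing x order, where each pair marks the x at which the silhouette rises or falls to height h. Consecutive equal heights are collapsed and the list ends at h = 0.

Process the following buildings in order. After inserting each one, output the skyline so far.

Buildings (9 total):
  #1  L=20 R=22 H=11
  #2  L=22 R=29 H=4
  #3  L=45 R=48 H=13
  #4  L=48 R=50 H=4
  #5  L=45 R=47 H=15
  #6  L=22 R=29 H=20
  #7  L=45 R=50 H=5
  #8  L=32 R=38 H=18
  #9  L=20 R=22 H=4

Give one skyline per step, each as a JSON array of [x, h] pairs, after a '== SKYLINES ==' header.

== SKYLINES ==
[[20,11],[22,0]]
[[20,11],[22,4],[29,0]]
[[20,11],[22,4],[29,0],[45,13],[48,0]]
[[20,11],[22,4],[29,0],[45,13],[48,4],[50,0]]
[[20,11],[22,4],[29,0],[45,15],[47,13],[48,4],[50,0]]
[[20,11],[22,20],[29,0],[45,15],[47,13],[48,4],[50,0]]
[[20,11],[22,20],[29,0],[45,15],[47,13],[48,5],[50,0]]
[[20,11],[22,20],[29,0],[32,18],[38,0],[45,15],[47,13],[48,5],[50,0]]
[[20,11],[22,20],[29,0],[32,18],[38,0],[45,15],[47,13],[48,5],[50,0]]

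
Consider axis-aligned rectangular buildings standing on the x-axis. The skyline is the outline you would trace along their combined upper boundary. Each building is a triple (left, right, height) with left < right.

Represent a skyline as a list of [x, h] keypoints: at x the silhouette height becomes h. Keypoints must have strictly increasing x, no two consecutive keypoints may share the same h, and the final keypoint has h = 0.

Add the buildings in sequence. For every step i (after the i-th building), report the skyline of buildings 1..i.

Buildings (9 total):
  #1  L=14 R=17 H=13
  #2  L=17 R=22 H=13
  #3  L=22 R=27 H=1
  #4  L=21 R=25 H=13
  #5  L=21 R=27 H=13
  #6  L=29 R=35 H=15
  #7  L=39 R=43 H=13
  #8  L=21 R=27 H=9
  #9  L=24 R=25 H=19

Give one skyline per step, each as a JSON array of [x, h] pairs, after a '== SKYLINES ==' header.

== SKYLINES ==
[[14,13],[17,0]]
[[14,13],[22,0]]
[[14,13],[22,1],[27,0]]
[[14,13],[25,1],[27,0]]
[[14,13],[27,0]]
[[14,13],[27,0],[29,15],[35,0]]
[[14,13],[27,0],[29,15],[35,0],[39,13],[43,0]]
[[14,13],[27,0],[29,15],[35,0],[39,13],[43,0]]
[[14,13],[24,19],[25,13],[27,0],[29,15],[35,0],[39,13],[43,0]]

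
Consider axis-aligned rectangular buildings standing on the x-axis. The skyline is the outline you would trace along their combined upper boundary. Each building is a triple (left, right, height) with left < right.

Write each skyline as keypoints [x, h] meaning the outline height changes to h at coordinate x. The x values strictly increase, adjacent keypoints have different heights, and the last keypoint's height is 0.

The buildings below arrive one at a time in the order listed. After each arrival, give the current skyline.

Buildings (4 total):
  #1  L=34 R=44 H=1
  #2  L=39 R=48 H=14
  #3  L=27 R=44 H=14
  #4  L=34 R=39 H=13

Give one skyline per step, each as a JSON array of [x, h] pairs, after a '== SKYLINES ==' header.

== SKYLINES ==
[[34,1],[44,0]]
[[34,1],[39,14],[48,0]]
[[27,14],[48,0]]
[[27,14],[48,0]]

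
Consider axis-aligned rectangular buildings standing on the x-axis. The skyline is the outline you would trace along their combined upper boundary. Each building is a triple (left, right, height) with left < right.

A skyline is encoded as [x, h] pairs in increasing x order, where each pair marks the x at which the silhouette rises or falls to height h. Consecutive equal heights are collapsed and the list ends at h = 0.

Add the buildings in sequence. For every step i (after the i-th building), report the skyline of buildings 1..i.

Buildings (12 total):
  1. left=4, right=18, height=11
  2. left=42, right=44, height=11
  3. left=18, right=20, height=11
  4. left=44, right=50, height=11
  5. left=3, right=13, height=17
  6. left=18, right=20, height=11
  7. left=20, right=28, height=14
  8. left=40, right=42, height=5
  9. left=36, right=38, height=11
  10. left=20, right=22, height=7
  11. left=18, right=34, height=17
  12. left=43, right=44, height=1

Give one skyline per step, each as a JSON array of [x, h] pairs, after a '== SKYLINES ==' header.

== SKYLINES ==
[[4,11],[18,0]]
[[4,11],[18,0],[42,11],[44,0]]
[[4,11],[20,0],[42,11],[44,0]]
[[4,11],[20,0],[42,11],[50,0]]
[[3,17],[13,11],[20,0],[42,11],[50,0]]
[[3,17],[13,11],[20,0],[42,11],[50,0]]
[[3,17],[13,11],[20,14],[28,0],[42,11],[50,0]]
[[3,17],[13,11],[20,14],[28,0],[40,5],[42,11],[50,0]]
[[3,17],[13,11],[20,14],[28,0],[36,11],[38,0],[40,5],[42,11],[50,0]]
[[3,17],[13,11],[20,14],[28,0],[36,11],[38,0],[40,5],[42,11],[50,0]]
[[3,17],[13,11],[18,17],[34,0],[36,11],[38,0],[40,5],[42,11],[50,0]]
[[3,17],[13,11],[18,17],[34,0],[36,11],[38,0],[40,5],[42,11],[50,0]]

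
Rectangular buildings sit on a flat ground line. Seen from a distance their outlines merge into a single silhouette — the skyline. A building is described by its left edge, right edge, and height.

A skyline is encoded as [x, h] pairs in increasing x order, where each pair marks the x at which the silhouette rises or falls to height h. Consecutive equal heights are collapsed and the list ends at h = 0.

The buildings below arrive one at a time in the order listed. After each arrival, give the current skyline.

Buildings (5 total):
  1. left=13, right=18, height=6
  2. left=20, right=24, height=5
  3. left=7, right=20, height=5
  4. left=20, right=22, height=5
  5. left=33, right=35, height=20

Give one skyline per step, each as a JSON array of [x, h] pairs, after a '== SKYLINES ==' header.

== SKYLINES ==
[[13,6],[18,0]]
[[13,6],[18,0],[20,5],[24,0]]
[[7,5],[13,6],[18,5],[24,0]]
[[7,5],[13,6],[18,5],[24,0]]
[[7,5],[13,6],[18,5],[24,0],[33,20],[35,0]]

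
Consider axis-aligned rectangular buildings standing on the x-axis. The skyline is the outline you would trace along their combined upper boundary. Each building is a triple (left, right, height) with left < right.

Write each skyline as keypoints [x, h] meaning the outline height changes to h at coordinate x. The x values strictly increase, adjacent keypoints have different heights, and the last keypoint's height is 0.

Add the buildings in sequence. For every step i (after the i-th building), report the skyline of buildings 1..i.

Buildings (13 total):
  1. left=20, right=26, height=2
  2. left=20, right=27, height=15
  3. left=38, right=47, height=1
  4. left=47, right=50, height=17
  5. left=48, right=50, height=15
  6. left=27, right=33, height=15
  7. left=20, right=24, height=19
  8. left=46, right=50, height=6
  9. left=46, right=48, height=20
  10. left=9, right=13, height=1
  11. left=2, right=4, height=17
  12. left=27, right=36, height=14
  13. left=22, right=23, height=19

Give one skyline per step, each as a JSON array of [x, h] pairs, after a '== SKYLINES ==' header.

== SKYLINES ==
[[20,2],[26,0]]
[[20,15],[27,0]]
[[20,15],[27,0],[38,1],[47,0]]
[[20,15],[27,0],[38,1],[47,17],[50,0]]
[[20,15],[27,0],[38,1],[47,17],[50,0]]
[[20,15],[33,0],[38,1],[47,17],[50,0]]
[[20,19],[24,15],[33,0],[38,1],[47,17],[50,0]]
[[20,19],[24,15],[33,0],[38,1],[46,6],[47,17],[50,0]]
[[20,19],[24,15],[33,0],[38,1],[46,20],[48,17],[50,0]]
[[9,1],[13,0],[20,19],[24,15],[33,0],[38,1],[46,20],[48,17],[50,0]]
[[2,17],[4,0],[9,1],[13,0],[20,19],[24,15],[33,0],[38,1],[46,20],[48,17],[50,0]]
[[2,17],[4,0],[9,1],[13,0],[20,19],[24,15],[33,14],[36,0],[38,1],[46,20],[48,17],[50,0]]
[[2,17],[4,0],[9,1],[13,0],[20,19],[24,15],[33,14],[36,0],[38,1],[46,20],[48,17],[50,0]]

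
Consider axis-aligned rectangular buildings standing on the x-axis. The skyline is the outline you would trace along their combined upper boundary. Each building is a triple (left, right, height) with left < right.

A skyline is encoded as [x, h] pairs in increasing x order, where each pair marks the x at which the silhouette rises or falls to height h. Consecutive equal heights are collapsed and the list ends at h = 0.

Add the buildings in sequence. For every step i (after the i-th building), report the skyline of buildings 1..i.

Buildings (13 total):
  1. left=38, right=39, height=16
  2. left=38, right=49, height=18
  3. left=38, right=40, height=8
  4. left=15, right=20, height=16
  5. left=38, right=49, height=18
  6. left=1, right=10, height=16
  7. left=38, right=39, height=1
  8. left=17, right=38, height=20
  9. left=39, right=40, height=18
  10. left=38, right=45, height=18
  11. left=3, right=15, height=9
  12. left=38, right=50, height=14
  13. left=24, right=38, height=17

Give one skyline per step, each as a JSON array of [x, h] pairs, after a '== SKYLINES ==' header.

== SKYLINES ==
[[38,16],[39,0]]
[[38,18],[49,0]]
[[38,18],[49,0]]
[[15,16],[20,0],[38,18],[49,0]]
[[15,16],[20,0],[38,18],[49,0]]
[[1,16],[10,0],[15,16],[20,0],[38,18],[49,0]]
[[1,16],[10,0],[15,16],[20,0],[38,18],[49,0]]
[[1,16],[10,0],[15,16],[17,20],[38,18],[49,0]]
[[1,16],[10,0],[15,16],[17,20],[38,18],[49,0]]
[[1,16],[10,0],[15,16],[17,20],[38,18],[49,0]]
[[1,16],[10,9],[15,16],[17,20],[38,18],[49,0]]
[[1,16],[10,9],[15,16],[17,20],[38,18],[49,14],[50,0]]
[[1,16],[10,9],[15,16],[17,20],[38,18],[49,14],[50,0]]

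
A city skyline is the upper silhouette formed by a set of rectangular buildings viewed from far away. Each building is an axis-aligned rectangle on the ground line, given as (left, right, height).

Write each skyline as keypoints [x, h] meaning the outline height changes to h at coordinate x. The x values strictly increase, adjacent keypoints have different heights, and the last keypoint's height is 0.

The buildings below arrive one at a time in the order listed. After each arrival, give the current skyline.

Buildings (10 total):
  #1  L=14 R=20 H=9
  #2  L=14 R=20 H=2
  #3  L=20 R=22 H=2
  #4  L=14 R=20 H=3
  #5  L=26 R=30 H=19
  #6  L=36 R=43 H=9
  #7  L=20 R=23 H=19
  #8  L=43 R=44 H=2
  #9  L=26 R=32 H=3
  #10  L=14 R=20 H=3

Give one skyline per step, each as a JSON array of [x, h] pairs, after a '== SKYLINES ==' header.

== SKYLINES ==
[[14,9],[20,0]]
[[14,9],[20,0]]
[[14,9],[20,2],[22,0]]
[[14,9],[20,2],[22,0]]
[[14,9],[20,2],[22,0],[26,19],[30,0]]
[[14,9],[20,2],[22,0],[26,19],[30,0],[36,9],[43,0]]
[[14,9],[20,19],[23,0],[26,19],[30,0],[36,9],[43,0]]
[[14,9],[20,19],[23,0],[26,19],[30,0],[36,9],[43,2],[44,0]]
[[14,9],[20,19],[23,0],[26,19],[30,3],[32,0],[36,9],[43,2],[44,0]]
[[14,9],[20,19],[23,0],[26,19],[30,3],[32,0],[36,9],[43,2],[44,0]]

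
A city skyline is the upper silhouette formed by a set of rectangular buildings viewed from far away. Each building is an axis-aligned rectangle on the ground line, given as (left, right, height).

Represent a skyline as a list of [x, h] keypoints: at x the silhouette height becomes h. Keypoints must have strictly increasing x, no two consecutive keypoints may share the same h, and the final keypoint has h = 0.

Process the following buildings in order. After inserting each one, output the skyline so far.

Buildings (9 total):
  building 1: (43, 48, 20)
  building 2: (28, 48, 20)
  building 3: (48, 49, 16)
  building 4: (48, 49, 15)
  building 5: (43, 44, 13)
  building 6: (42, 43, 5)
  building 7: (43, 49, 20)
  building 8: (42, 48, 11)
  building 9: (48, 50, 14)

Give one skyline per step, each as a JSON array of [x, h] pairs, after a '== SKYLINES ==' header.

== SKYLINES ==
[[43,20],[48,0]]
[[28,20],[48,0]]
[[28,20],[48,16],[49,0]]
[[28,20],[48,16],[49,0]]
[[28,20],[48,16],[49,0]]
[[28,20],[48,16],[49,0]]
[[28,20],[49,0]]
[[28,20],[49,0]]
[[28,20],[49,14],[50,0]]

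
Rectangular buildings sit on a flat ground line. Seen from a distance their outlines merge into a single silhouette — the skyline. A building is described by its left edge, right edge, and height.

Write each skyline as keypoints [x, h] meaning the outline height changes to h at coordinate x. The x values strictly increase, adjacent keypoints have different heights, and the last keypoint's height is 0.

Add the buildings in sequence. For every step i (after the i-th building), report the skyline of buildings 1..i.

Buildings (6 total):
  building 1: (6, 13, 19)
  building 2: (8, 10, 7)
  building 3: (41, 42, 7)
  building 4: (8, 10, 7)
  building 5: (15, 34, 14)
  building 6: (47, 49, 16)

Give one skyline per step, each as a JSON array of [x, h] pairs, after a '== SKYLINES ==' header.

== SKYLINES ==
[[6,19],[13,0]]
[[6,19],[13,0]]
[[6,19],[13,0],[41,7],[42,0]]
[[6,19],[13,0],[41,7],[42,0]]
[[6,19],[13,0],[15,14],[34,0],[41,7],[42,0]]
[[6,19],[13,0],[15,14],[34,0],[41,7],[42,0],[47,16],[49,0]]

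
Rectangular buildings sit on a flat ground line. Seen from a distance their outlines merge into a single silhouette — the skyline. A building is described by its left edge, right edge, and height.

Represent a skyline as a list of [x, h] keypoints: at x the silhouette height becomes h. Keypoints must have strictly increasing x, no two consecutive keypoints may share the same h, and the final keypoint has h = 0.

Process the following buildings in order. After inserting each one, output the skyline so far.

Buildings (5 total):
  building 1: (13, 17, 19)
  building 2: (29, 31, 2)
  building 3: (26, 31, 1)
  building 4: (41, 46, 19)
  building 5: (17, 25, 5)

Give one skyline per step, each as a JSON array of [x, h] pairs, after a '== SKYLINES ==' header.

== SKYLINES ==
[[13,19],[17,0]]
[[13,19],[17,0],[29,2],[31,0]]
[[13,19],[17,0],[26,1],[29,2],[31,0]]
[[13,19],[17,0],[26,1],[29,2],[31,0],[41,19],[46,0]]
[[13,19],[17,5],[25,0],[26,1],[29,2],[31,0],[41,19],[46,0]]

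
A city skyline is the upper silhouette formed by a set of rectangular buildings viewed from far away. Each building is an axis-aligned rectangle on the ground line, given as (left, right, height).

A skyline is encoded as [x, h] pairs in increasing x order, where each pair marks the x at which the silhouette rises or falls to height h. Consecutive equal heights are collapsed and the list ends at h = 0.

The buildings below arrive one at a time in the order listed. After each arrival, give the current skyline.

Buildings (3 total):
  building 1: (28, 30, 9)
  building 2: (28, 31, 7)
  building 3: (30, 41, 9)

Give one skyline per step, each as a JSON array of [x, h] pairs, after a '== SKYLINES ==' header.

== SKYLINES ==
[[28,9],[30,0]]
[[28,9],[30,7],[31,0]]
[[28,9],[41,0]]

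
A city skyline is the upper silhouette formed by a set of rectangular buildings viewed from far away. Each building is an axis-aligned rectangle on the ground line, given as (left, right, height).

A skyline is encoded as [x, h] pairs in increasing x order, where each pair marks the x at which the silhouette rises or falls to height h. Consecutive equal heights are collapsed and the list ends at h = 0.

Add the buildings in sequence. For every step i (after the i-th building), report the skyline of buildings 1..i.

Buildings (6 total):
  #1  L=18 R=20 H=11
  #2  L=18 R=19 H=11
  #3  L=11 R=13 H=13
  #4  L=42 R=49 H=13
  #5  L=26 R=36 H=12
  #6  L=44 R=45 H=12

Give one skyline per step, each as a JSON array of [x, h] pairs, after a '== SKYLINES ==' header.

== SKYLINES ==
[[18,11],[20,0]]
[[18,11],[20,0]]
[[11,13],[13,0],[18,11],[20,0]]
[[11,13],[13,0],[18,11],[20,0],[42,13],[49,0]]
[[11,13],[13,0],[18,11],[20,0],[26,12],[36,0],[42,13],[49,0]]
[[11,13],[13,0],[18,11],[20,0],[26,12],[36,0],[42,13],[49,0]]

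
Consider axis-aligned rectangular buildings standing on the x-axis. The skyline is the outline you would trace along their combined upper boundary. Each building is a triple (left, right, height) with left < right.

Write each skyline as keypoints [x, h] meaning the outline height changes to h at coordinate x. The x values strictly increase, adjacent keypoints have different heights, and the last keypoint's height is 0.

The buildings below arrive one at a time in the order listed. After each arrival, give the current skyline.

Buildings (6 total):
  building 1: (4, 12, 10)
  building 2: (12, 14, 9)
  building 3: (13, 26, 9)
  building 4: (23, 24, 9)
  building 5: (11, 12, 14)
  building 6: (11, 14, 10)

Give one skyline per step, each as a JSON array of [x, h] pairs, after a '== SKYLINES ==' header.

== SKYLINES ==
[[4,10],[12,0]]
[[4,10],[12,9],[14,0]]
[[4,10],[12,9],[26,0]]
[[4,10],[12,9],[26,0]]
[[4,10],[11,14],[12,9],[26,0]]
[[4,10],[11,14],[12,10],[14,9],[26,0]]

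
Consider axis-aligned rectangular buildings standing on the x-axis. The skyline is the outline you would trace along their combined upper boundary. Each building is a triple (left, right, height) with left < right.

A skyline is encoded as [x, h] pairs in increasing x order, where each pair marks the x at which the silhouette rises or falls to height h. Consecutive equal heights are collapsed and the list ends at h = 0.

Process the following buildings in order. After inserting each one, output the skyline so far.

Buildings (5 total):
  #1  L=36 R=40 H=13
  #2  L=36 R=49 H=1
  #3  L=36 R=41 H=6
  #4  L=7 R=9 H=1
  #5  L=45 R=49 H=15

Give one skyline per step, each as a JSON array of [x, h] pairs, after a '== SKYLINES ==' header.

== SKYLINES ==
[[36,13],[40,0]]
[[36,13],[40,1],[49,0]]
[[36,13],[40,6],[41,1],[49,0]]
[[7,1],[9,0],[36,13],[40,6],[41,1],[49,0]]
[[7,1],[9,0],[36,13],[40,6],[41,1],[45,15],[49,0]]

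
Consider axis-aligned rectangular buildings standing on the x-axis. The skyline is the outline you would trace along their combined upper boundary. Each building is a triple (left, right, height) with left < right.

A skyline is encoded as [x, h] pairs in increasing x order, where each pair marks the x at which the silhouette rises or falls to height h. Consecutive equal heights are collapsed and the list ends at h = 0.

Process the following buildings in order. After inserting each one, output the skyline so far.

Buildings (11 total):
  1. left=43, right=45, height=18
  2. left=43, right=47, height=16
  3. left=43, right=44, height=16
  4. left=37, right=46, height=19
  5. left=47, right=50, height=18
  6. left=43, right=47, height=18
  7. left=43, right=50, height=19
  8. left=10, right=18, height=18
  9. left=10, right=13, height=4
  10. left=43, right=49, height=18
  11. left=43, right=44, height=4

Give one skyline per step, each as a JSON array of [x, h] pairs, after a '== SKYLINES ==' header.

== SKYLINES ==
[[43,18],[45,0]]
[[43,18],[45,16],[47,0]]
[[43,18],[45,16],[47,0]]
[[37,19],[46,16],[47,0]]
[[37,19],[46,16],[47,18],[50,0]]
[[37,19],[46,18],[50,0]]
[[37,19],[50,0]]
[[10,18],[18,0],[37,19],[50,0]]
[[10,18],[18,0],[37,19],[50,0]]
[[10,18],[18,0],[37,19],[50,0]]
[[10,18],[18,0],[37,19],[50,0]]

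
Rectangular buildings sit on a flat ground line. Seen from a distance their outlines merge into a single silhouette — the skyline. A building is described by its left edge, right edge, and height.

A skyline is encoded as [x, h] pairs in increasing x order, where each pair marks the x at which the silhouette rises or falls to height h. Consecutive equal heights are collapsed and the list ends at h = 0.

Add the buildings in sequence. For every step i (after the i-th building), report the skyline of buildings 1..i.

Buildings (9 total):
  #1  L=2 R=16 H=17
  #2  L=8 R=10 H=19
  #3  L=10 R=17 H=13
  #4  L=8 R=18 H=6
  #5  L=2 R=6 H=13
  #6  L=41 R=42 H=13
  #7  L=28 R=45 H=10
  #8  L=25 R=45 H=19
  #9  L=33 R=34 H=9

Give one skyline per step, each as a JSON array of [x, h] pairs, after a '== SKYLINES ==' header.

== SKYLINES ==
[[2,17],[16,0]]
[[2,17],[8,19],[10,17],[16,0]]
[[2,17],[8,19],[10,17],[16,13],[17,0]]
[[2,17],[8,19],[10,17],[16,13],[17,6],[18,0]]
[[2,17],[8,19],[10,17],[16,13],[17,6],[18,0]]
[[2,17],[8,19],[10,17],[16,13],[17,6],[18,0],[41,13],[42,0]]
[[2,17],[8,19],[10,17],[16,13],[17,6],[18,0],[28,10],[41,13],[42,10],[45,0]]
[[2,17],[8,19],[10,17],[16,13],[17,6],[18,0],[25,19],[45,0]]
[[2,17],[8,19],[10,17],[16,13],[17,6],[18,0],[25,19],[45,0]]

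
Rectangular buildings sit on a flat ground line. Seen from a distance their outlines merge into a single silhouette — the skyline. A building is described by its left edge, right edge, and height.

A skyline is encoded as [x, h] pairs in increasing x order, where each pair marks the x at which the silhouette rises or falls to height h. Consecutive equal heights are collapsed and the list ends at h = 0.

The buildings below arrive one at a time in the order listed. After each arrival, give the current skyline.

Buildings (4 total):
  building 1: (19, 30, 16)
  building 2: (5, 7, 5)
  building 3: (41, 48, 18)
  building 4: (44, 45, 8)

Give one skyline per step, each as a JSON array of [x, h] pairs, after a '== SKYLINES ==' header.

== SKYLINES ==
[[19,16],[30,0]]
[[5,5],[7,0],[19,16],[30,0]]
[[5,5],[7,0],[19,16],[30,0],[41,18],[48,0]]
[[5,5],[7,0],[19,16],[30,0],[41,18],[48,0]]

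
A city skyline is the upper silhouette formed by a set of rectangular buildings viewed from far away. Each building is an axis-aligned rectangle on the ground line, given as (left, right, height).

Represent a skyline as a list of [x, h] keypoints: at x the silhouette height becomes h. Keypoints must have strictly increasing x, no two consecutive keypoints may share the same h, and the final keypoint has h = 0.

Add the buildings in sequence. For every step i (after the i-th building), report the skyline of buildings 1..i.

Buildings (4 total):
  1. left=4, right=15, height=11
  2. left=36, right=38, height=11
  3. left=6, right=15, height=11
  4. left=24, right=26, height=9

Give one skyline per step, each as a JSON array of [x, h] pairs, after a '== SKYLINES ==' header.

== SKYLINES ==
[[4,11],[15,0]]
[[4,11],[15,0],[36,11],[38,0]]
[[4,11],[15,0],[36,11],[38,0]]
[[4,11],[15,0],[24,9],[26,0],[36,11],[38,0]]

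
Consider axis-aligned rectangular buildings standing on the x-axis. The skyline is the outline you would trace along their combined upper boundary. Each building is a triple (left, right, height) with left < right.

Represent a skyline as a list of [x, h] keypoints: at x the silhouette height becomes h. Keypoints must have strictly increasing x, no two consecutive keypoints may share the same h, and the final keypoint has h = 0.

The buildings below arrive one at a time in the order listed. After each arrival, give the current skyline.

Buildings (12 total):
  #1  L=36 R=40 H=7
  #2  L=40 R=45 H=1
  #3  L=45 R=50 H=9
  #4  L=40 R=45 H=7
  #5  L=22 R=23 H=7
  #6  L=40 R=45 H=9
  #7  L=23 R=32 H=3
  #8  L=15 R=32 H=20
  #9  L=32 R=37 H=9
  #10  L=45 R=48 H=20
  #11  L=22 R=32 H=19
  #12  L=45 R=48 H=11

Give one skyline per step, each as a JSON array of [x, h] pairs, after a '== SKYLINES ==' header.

== SKYLINES ==
[[36,7],[40,0]]
[[36,7],[40,1],[45,0]]
[[36,7],[40,1],[45,9],[50,0]]
[[36,7],[45,9],[50,0]]
[[22,7],[23,0],[36,7],[45,9],[50,0]]
[[22,7],[23,0],[36,7],[40,9],[50,0]]
[[22,7],[23,3],[32,0],[36,7],[40,9],[50,0]]
[[15,20],[32,0],[36,7],[40,9],[50,0]]
[[15,20],[32,9],[37,7],[40,9],[50,0]]
[[15,20],[32,9],[37,7],[40,9],[45,20],[48,9],[50,0]]
[[15,20],[32,9],[37,7],[40,9],[45,20],[48,9],[50,0]]
[[15,20],[32,9],[37,7],[40,9],[45,20],[48,9],[50,0]]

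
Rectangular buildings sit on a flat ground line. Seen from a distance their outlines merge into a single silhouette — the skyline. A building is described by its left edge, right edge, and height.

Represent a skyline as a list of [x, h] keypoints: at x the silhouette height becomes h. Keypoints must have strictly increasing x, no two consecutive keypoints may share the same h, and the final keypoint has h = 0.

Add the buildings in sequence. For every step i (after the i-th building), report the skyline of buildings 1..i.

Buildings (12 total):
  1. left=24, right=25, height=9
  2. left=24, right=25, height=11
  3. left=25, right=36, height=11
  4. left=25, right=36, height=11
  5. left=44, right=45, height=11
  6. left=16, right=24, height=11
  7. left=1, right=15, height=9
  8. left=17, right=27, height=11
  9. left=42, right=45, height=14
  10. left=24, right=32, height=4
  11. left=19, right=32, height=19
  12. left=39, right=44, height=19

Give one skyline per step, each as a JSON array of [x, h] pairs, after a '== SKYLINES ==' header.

== SKYLINES ==
[[24,9],[25,0]]
[[24,11],[25,0]]
[[24,11],[36,0]]
[[24,11],[36,0]]
[[24,11],[36,0],[44,11],[45,0]]
[[16,11],[36,0],[44,11],[45,0]]
[[1,9],[15,0],[16,11],[36,0],[44,11],[45,0]]
[[1,9],[15,0],[16,11],[36,0],[44,11],[45,0]]
[[1,9],[15,0],[16,11],[36,0],[42,14],[45,0]]
[[1,9],[15,0],[16,11],[36,0],[42,14],[45,0]]
[[1,9],[15,0],[16,11],[19,19],[32,11],[36,0],[42,14],[45,0]]
[[1,9],[15,0],[16,11],[19,19],[32,11],[36,0],[39,19],[44,14],[45,0]]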